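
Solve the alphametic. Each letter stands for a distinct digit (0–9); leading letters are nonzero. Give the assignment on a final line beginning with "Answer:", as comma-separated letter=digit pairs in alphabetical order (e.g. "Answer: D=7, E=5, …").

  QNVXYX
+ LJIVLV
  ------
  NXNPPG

Step 1. [col 1: X + V ≡ G (mod 10)] no forcing yet in column 1 (carry-in 0); X=7 is free and consistent — try it, so X=7.
Step 2. [col 1: X + V ≡ G (mod 10)] no forcing yet in column 1 (carry-in 0); G=0 is free and consistent — try it. So G=0.
Step 3. [col 1: X + V ≡ G (mod 10)] in column 1 we have X+V≡G with carry-in 0; given X=7, G=0 and digits 0,7 already taken and all letters distinct, that pins V to 3 ⇒ V=3.
Step 4. [col 2: Y + L ≡ P (mod 10)] column 2 (Y + L ≡ P (mod 10), carry-in 1) doesn't pin L yet; pick L=6 and continue. So L=6.
Step 5. [col 2: Y + L ≡ P (mod 10)] Y=4 is one option consistent with column 2 (Y + L ≡ P (mod 10), carry-in 1) — take it. So Y=4.
Step 6. [col 2: Y + L ≡ P (mod 10)] from column 2 (Y=4, L=6, carry-in 1, digits 0,3,4,6,7 already taken and all letters distinct): P must equal 1, so P=1.
Step 7. [col 4: V + I ≡ N (mod 10)] I=5 is one option consistent with column 4 (V + I ≡ N (mod 10), carry-in 1) — take it. So I=5.
Step 8. [col 4: V + I ≡ N (mod 10)] in column 4 we have V+I≡N with carry-in 1; given V=3, I=5 and digits 0,1,3,4,5,6,7 already taken and all letters distinct, that pins N to 9 ⇒ N=9.
Step 9. [col 5: N + J ≡ X (mod 10)] from column 5 (N=9, X=7, carry-in 0, digits 0,1,3,4,5,6,7,9 already taken and all letters distinct): J must equal 8 ⇒ J=8.
Step 10. [col 6: Q + L ≡ N (mod 10)] in column 6 we have Q+L≡N with carry-in 1; given L=6, N=9 and digits 0,1,3,4,5,6,7,8,9 already taken and all letters distinct, that pins Q to 2. So Q=2.

Answer: G=0, I=5, J=8, L=6, N=9, P=1, Q=2, V=3, X=7, Y=4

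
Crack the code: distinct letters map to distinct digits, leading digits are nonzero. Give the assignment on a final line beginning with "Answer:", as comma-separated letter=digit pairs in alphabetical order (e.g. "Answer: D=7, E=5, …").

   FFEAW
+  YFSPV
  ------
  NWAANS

Step 1. [col 1: W + V ≡ S (mod 10)] several values work for S in column 1 (W + V ≡ S (mod 10), carry-in 0); try S=0 ⇒ S=0.
Step 2. [N] the sum has 6 digits but both addends have 5; that extra leading digit N is the final carry, namely 1. So N=1.
Step 3. [col 1: W + V ≡ S (mod 10)] several values work for V in column 1 (W + V ≡ S (mod 10), carry-in 0); try V=8 ⇒ V=8.
Step 4. [col 1: W + V ≡ S (mod 10)] column 1: given V=8, S=0, carry-in 0, and digits 0,1,8 already taken and all letters distinct, W+V≡S (mod 10) forces W=2, so W=2.
Step 5. [col 2: A + P ≡ N (mod 10)] P=4 is one option consistent with column 2 (A + P ≡ N (mod 10), carry-in 1) — take it. So P=4.
Step 6. [col 2: A + P ≡ N (mod 10)] column 2: given P=4, N=1, carry-in 1, and digits 0,1,2,4,8 already taken and all letters distinct, A+P≡N (mod 10) forces A=6. So A=6.
Step 7. [col 3: E + S ≡ A (mod 10)] in column 3 we have E+S≡A with carry-in 1; given S=0, A=6 and digits 0,1,2,4,6,8 already taken and all letters distinct, that pins E to 5, so E=5.
Step 8. [col 4: F + F ≡ A (mod 10)] column 4: given A=6, carry-in 0, and digits 0,1,2,4,5,6,8 already taken and all letters distinct, F+F≡A (mod 10) forces F=3. So F=3.
Step 9. [col 5: F + Y ≡ W (mod 10)] column 5 reads F+Y+carry(0)=W with F=3, W=2; with digits 0,1,2,3,4,5,6,8 already taken and all letters distinct, the only value for Y is 9 ⇒ Y=9.

Answer: A=6, E=5, F=3, N=1, P=4, S=0, V=8, W=2, Y=9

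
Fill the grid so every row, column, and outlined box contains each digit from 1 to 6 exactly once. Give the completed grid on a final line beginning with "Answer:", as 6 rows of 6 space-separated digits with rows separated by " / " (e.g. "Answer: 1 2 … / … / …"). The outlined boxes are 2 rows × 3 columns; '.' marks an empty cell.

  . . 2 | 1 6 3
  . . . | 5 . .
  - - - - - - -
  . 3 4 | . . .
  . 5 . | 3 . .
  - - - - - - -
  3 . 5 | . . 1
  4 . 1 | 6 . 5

Step 1. [r3c4∈{2}] nothing but 2 survives at r3c4. So r3c4=2.
Step 2. [r4c3∈{6}] only 6 remains possible at r4c3. So r4c3=6.
Step 3. [r2c2∈{1,4,6}] across col 2, 1 lands solely at r2c2 ⇒ r2c2=1.
Step 4. [r4c6∈{4}] r4c6 is down to just 4. So r4c6=4.
Step 5. [r4c5∈{1}] r4c5 has the single candidate 1 ⇒ r4c5=1.
Step 6. [r6c2∈{2}] nothing but 2 survives at r6c2 ⇒ r6c2=2.
Step 7. [r2c5∈{2,4}] across row 2, 4 lands solely at r2c5, so r2c5=4.
Step 8. [r3c6∈{6}] only 6 remains possible at r3c6 ⇒ r3c6=6.
Step 9. [r1c2∈{4}] r1c2 is down to just 4, so r1c2=4.
Step 10. [r5c4∈{4}] r5c4's peers cover all but 4 ⇒ r5c4=4.
Step 11. [r2c3∈{3}] nothing but 3 survives at r2c3, so r2c3=3.
Step 12. [r3c1∈{1}] r3c1's peers cover all but 1, so r3c1=1.
Step 13. [r3c5∈{5}] r3c5's peers cover all but 5. So r3c5=5.
Step 14. [r5c2∈{6}] r5c2 is down to just 6, so r5c2=6.
Step 15. [r1c1∈{5}] r1c1 is down to just 5, so r1c1=5.
Step 16. [r6c5∈{3}] only 3 remains possible at r6c5. So r6c5=3.
Step 17. [r4c1∈{2}] nothing but 2 survives at r4c1 ⇒ r4c1=2.
Step 18. [r2c1∈{6}] only 6 remains possible at r2c1 ⇒ r2c1=6.
Step 19. [r2c6∈{2}] r2c6's peers cover all but 2 ⇒ r2c6=2.
Step 20. [r5c5∈{2}] r5c5 is down to just 2 ⇒ r5c5=2.

Answer: 5 4 2 1 6 3 / 6 1 3 5 4 2 / 1 3 4 2 5 6 / 2 5 6 3 1 4 / 3 6 5 4 2 1 / 4 2 1 6 3 5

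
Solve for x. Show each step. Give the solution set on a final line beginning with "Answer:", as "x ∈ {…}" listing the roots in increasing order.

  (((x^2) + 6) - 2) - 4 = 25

Step 1. [(((x^2) + 6) - 2) - 4 = 25] the outer -4 inverts by adding 4 ⇒ sub: ((x^2) + 6) - 2 = 29.
Step 2. [((x^2) + 6) - 2 = 29] -2 is outermost — add 2 both sides. So sub: (x^2) + 6 = 31.
Step 3. [(x^2) + 6 = 31] +6 is outermost — subtract 6 both sides ⇒ sub: x^2 = 25.
Step 4. [x^2 = 25] √ both sides: 25 ≥ 0 gives two branches ⇒ sqrt: x = 5 or -5.

Answer: x ∈ {-5, 5}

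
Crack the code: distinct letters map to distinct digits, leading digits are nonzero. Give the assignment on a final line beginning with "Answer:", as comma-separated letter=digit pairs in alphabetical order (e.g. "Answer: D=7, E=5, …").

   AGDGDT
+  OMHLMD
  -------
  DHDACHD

Step 1. [col 1: T + D ≡ D (mod 10)] column 1: given nothing yet, carry-in 0, and all letters distinct, none taken yet, T+D≡D (mod 10) forces T=0, so T=0.
Step 2. [col 1: T + D ≡ D (mod 10)] several values work for D in column 1 (T + D ≡ D (mod 10), carry-in 0); try D=1, so D=1.
Step 3. [col 2: D + M ≡ H (mod 10)] column 2 (D + M ≡ H (mod 10), carry-in 0) doesn't pin H yet; pick H=5 and continue. So H=5.
Step 4. [col 2: D + M ≡ H (mod 10)] in column 2 we have D+M≡H with carry-in 0; given D=1, H=5 and digits 0,1,5 already taken and all letters distinct, that pins M to 4. So M=4.
Step 5. [col 3: G + L ≡ C (mod 10)] no forcing yet in column 3 (carry-in 0); L=2 is free and consistent — try it ⇒ L=2.
Step 6. [col 3: G + L ≡ C (mod 10)] several values work for C in column 3 (G + L ≡ C (mod 10), carry-in 0); try C=9. So C=9.
Step 7. [col 3: G + L ≡ C (mod 10)] from column 3 (L=2, C=9, carry-in 0, digits 0,1,2,4,5,9 already taken and all letters distinct): G must equal 7. So G=7.
Step 8. [col 4: D + H ≡ A (mod 10)] column 4 reads D+H+carry(0)=A with D=1, H=5; with digits 0,1,2,4,5,7,9 already taken and all letters distinct, the only value for A is 6 ⇒ A=6.
Step 9. [col 6: A + O ≡ H (mod 10)] column 6 reads A+O+carry(1)=H with A=6, H=5; with digits 0,1,2,4,5,6,7,9 already taken and all letters distinct, the only value for O is 8. So O=8.

Answer: A=6, C=9, D=1, G=7, H=5, L=2, M=4, O=8, T=0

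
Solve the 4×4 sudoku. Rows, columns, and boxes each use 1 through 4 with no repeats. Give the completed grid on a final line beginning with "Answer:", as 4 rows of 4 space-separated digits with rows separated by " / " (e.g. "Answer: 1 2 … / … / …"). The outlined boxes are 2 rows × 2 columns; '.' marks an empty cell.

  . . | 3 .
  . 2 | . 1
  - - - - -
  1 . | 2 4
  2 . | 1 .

Step 1. [r4c2∈{3,4}] 4 has one home in row 4: r4c2 ⇒ r4c2=4.
Step 2. [r2c3∈{4}] r2c3 is down to just 4. So r2c3=4.
Step 3. [r1c2∈{1}] r1c2's peers cover all but 1. So r1c2=1.
Step 4. [r1c4∈{2}] r1c4 is down to just 2. So r1c4=2.
Step 5. [r2c1∈{3}] nothing but 3 survives at r2c1. So r2c1=3.
Step 6. [r3c2∈{3}] r3c2 has the single candidate 3. So r3c2=3.
Step 7. [r1c1∈{4}] only 4 remains possible at r1c1 ⇒ r1c1=4.
Step 8. [r4c4∈{3}] r4c4 is down to just 3 ⇒ r4c4=3.

Answer: 4 1 3 2 / 3 2 4 1 / 1 3 2 4 / 2 4 1 3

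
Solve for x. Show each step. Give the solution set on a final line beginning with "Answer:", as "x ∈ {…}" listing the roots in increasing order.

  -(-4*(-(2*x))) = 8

Step 1. [-(-4*(-(2*x))) = 8] LHS negated; negate both sides, so neg: -4*(-(2*x)) = -8.
Step 2. [-4*(-(2*x)) = -8] LHS = -4·(…); ÷-4 both sides ⇒ div: -(2*x) = 2.
Step 3. [-(2*x) = 2] leading − — multiply by −1. So neg: 2*x = -2.
Step 4. [2*x = -2] LHS = 2·(…); ÷2 both sides. So div: x = -1.

Answer: x ∈ {-1}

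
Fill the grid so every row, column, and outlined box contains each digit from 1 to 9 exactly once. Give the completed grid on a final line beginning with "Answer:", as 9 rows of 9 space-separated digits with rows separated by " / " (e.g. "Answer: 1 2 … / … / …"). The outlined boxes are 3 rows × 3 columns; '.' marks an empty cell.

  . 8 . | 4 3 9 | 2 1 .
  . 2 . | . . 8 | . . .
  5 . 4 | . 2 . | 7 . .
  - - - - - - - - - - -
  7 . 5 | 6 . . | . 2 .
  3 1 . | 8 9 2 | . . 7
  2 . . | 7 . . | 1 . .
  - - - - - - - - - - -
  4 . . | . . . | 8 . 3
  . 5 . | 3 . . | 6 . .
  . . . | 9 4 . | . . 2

Step 1. [r5c3∈{6}] r5c3 has the single candidate 6 ⇒ r5c3=6.
Step 2. [r8c9∈{1,4,9}] col 9 places 1 nowhere but r8c9, so r8c9=1.
Step 3. [r8c6∈{7}] nothing but 7 survives at r8c6 ⇒ r8c6=7.
Step 4. [r1c9∈{5,6}] 5 has one home in row 1: r1c9, so r1c9=5.
Step 5. [r4c9∈{4,8,9}] 8 has one home in row 4: r4c9, so r4c9=8.
Step 6. [r2c5∈{1,5,6,7}] 7 has one home in col 5: r2c5, so r2c5=7.
Step 7. [r3c6∈{1,6}] across box 2, 6 lands solely at r3c6, so r3c6=6.
Step 8. [r3c9∈{9}] r3c9's peers cover all but 9, so r3c9=9.
Step 9. [r8c8∈{4,9}] 4 has one home in row 8: r8c8, so r8c8=4.
Step 10. [r7c8∈{5,7,9}] 9 has one home in box 9: r7c8. So r7c8=9.
Step 11. [r5c7∈{4,5}] in row 5, 4 fits only at r5c7 ⇒ r5c7=4.
Step 12. [r2c7∈{3}] r2c7 has the single candidate 3. So r2c7=3.
Step 13. [r9c3∈{1,3,7,8}] in col 3, 3 fits only at r9c3 ⇒ r9c3=3.
Step 14. [r9c1∈{1,6,8}] r9c1 is the only open cell in row 9 admitting 8, so r9c1=8.
Step 15. [r7c3∈{1,2,7}] 1 has one home in box 7: r7c3. So r7c3=1.
Step 16. [r7c6∈{5}] r7c6's peers cover all but 5, so r7c6=5.
Step 17. [r6c8∈{3,5,6}] r6c8 is the only open cell in col 8 admitting 3, so r6c8=3.
Step 18. [r2c3∈{9}] only 9 remains possible at r2c3. So r2c3=9.
Step 19. [r2c1∈{1,6}] r2c1 is the only open cell in col 1 admitting 1. So r2c1=1.
Step 20. [r4c6∈{1,3,4}] in row 4, 3 fits only at r4c6, so r4c6=3.
Step 21. [r9c8∈{5,7}] in col 8, 7 fits only at r9c8 ⇒ r9c8=7.
Step 22. [r4c2∈{4,9}] in row 4, 4 fits only at r4c2 ⇒ r4c2=4.
Step 23. [r7c2∈{6,7}] 7 has one home in row 7: r7c2, so r7c2=7.
Step 24. [r6c9∈{6}] nothing but 6 survives at r6c9 ⇒ r6c9=6.
Step 25. [r7c4∈{2}] r7c4's peers cover all but 2. So r7c4=2.
Step 26. [r9c6∈{1}] r9c6 is down to just 1 ⇒ r9c6=1.
Step 27. [r9c2∈{6}] r9c2's peers cover all but 6, so r9c2=6.
Step 28. [r5c8∈{5}] r5c8 is down to just 5, so r5c8=5.
Step 29. [r7c5∈{6}] r7c5's peers cover all but 6. So r7c5=6.
Step 30. [r2c4∈{5}] only 5 remains possible at r2c4, so r2c4=5.
Step 31. [r6c3∈{8}] r6c3's peers cover all but 8. So r6c3=8.
Step 32. [r1c1∈{6}] r1c1 has the single candidate 6. So r1c1=6.
Step 33. [r3c8∈{8}] r3c8 is down to just 8 ⇒ r3c8=8.
Step 34. [r8c3∈{2}] only 2 remains possible at r8c3 ⇒ r8c3=2.
Step 35. [r6c2∈{9}] r6c2 has the single candidate 9, so r6c2=9.
Step 36. [r9c7∈{5}] r9c7's peers cover all but 5. So r9c7=5.
Step 37. [r6c5∈{5}] nothing but 5 survives at r6c5, so r6c5=5.
Step 38. [r3c2∈{3}] r3c2's peers cover all but 3. So r3c2=3.
Step 39. [r8c1∈{9}] r8c1 has the single candidate 9 ⇒ r8c1=9.
Step 40. [r8c5∈{8}] only 8 remains possible at r8c5, so r8c5=8.
Step 41. [r2c8∈{6}] r2c8 has the single candidate 6 ⇒ r2c8=6.
Step 42. [r1c3∈{7}] r1c3's peers cover all but 7. So r1c3=7.
Step 43. [r4c7∈{9}] r4c7's peers cover all but 9, so r4c7=9.
Step 44. [r2c9∈{4}] only 4 remains possible at r2c9. So r2c9=4.
Step 45. [r6c6∈{4}] r6c6's peers cover all but 4 ⇒ r6c6=4.
Step 46. [r3c4∈{1}] r3c4's peers cover all but 1, so r3c4=1.
Step 47. [r4c5∈{1}] r4c5 is down to just 1 ⇒ r4c5=1.

Answer: 6 8 7 4 3 9 2 1 5 / 1 2 9 5 7 8 3 6 4 / 5 3 4 1 2 6 7 8 9 / 7 4 5 6 1 3 9 2 8 / 3 1 6 8 9 2 4 5 7 / 2 9 8 7 5 4 1 3 6 / 4 7 1 2 6 5 8 9 3 / 9 5 2 3 8 7 6 4 1 / 8 6 3 9 4 1 5 7 2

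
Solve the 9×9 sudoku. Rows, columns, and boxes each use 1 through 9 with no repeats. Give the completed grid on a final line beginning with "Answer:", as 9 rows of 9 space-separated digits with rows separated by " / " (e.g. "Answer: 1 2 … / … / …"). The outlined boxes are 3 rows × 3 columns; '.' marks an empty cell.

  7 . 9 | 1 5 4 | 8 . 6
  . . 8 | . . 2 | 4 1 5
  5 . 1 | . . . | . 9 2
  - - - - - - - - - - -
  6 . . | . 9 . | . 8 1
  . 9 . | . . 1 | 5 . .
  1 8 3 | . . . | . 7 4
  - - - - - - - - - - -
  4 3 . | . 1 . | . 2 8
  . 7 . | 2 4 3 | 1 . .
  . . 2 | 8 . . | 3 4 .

Step 1. [r4c4∈{3,4,5,7}] across row 4, 3 lands solely at r4c4, so r4c4=3.
Step 2. [r2c2∈{6}] r2c2 is down to just 6, so r2c2=6.
Step 3. [r3c5∈{3,6,7,8}] row 3 places 3 nowhere but r3c5. So r3c5=3.
Step 4. [r2c5∈{7}] r2c5 is down to just 7 ⇒ r2c5=7.
Step 5. [r9c5∈{6}] only 6 remains possible at r9c5. So r9c5=6.
Step 6. [r5c4∈{4,6,7}] in col 4, 4 fits only at r5c4 ⇒ r5c4=4.
Step 7. [r7c4∈{5,7,9}] in col 4, 7 fits only at r7c4 ⇒ r7c4=7.
Step 8. [r9c1∈{9}] r9c1 has the single candidate 9 ⇒ r9c1=9.
Step 9. [r9c6∈{5}] nothing but 5 survives at r9c6, so r9c6=5.
Step 10. [r4c3∈{4,5,7}] across col 3, 4 lands solely at r4c3. So r4c3=4.
Step 11. [r6c6∈{6}] only 6 remains possible at r6c6, so r6c6=6.
Step 12. [r7c7∈{6,9}] 6 has one home in col 7: r7c7. So r7c7=6.
Step 13. [r6c5∈{2}] only 2 remains possible at r6c5, so r6c5=2.
Step 14. [r5c8∈{3,6}] 6 has one home in row 5: r5c8, so r5c8=6.
Step 15. [r8c8∈{5}] r8c8 has the single candidate 5. So r8c8=5.
Step 16. [r4c2∈{2,5}] across row 4, 5 lands solely at r4c2, so r4c2=5.
Step 17. [r3c4∈{6}] r3c4 has the single candidate 6, so r3c4=6.
Step 18. [r5c9∈{3}] r5c9's peers cover all but 3, so r5c9=3.
Step 19. [r3c2∈{4}] only 4 remains possible at r3c2 ⇒ r3c2=4.
Step 20. [r6c4∈{5}] r6c4 is down to just 5. So r6c4=5.
Step 21. [r3c7∈{7}] nothing but 7 survives at r3c7, so r3c7=7.
Step 22. [r8c9∈{9}] only 9 remains possible at r8c9 ⇒ r8c9=9.
Step 23. [r9c9∈{7}] r9c9 is down to just 7, so r9c9=7.
Step 24. [r5c3∈{7}] r5c3's peers cover all but 7 ⇒ r5c3=7.
Step 25. [r2c1∈{3}] r2c1's peers cover all but 3, so r2c1=3.
Step 26. [r2c4∈{9}] r2c4 is down to just 9. So r2c4=9.
Step 27. [r4c6∈{7}] r4c6's peers cover all but 7 ⇒ r4c6=7.
Step 28. [r5c5∈{8}] nothing but 8 survives at r5c5, so r5c5=8.
Step 29. [r5c1∈{2}] r5c1 is down to just 2 ⇒ r5c1=2.
Step 30. [r7c3∈{5}] only 5 remains possible at r7c3, so r7c3=5.
Step 31. [r8c1∈{8}] r8c1 is down to just 8, so r8c1=8.
Step 32. [r9c2∈{1}] only 1 remains possible at r9c2 ⇒ r9c2=1.
Step 33. [r4c7∈{2}] only 2 remains possible at r4c7. So r4c7=2.
Step 34. [r1c2∈{2}] only 2 remains possible at r1c2. So r1c2=2.
Step 35. [r3c6∈{8}] nothing but 8 survives at r3c6 ⇒ r3c6=8.
Step 36. [r1c8∈{3}] nothing but 3 survives at r1c8, so r1c8=3.
Step 37. [r7c6∈{9}] r7c6's peers cover all but 9, so r7c6=9.
Step 38. [r8c3∈{6}] only 6 remains possible at r8c3. So r8c3=6.
Step 39. [r6c7∈{9}] only 9 remains possible at r6c7 ⇒ r6c7=9.

Answer: 7 2 9 1 5 4 8 3 6 / 3 6 8 9 7 2 4 1 5 / 5 4 1 6 3 8 7 9 2 / 6 5 4 3 9 7 2 8 1 / 2 9 7 4 8 1 5 6 3 / 1 8 3 5 2 6 9 7 4 / 4 3 5 7 1 9 6 2 8 / 8 7 6 2 4 3 1 5 9 / 9 1 2 8 6 5 3 4 7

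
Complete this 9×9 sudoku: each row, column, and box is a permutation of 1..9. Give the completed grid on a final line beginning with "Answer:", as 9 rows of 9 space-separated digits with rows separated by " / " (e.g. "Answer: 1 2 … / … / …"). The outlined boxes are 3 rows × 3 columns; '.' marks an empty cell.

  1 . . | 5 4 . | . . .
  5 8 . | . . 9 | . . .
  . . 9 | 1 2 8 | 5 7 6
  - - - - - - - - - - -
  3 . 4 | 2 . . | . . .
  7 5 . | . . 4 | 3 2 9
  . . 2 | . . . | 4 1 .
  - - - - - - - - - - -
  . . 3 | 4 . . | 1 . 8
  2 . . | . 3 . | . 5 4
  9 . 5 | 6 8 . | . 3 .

Step 1. [r7c1∈{6}] r7c1 has the single candidate 6 ⇒ r7c1=6.
Step 2. [r7c2∈{7}] r7c2 has the single candidate 7 ⇒ r7c2=7.
Step 3. [r4c8∈{6,8}] 6 has one home in col 8: r4c8. So r4c8=6.
Step 4. [r8c2∈{1}] r8c2's peers cover all but 1. So r8c2=1.
Step 5. [r8c6∈{7}] r8c6 has the single candidate 7 ⇒ r8c6=7.
Step 6. [r1c2∈{2,3,6}] 2 has one home in col 2: r1c2, so r1c2=2.
Step 7. [r6c2∈{6,9}] r6c2 is the only open cell in col 2 admitting 6 ⇒ r6c2=6.
Step 8. [r7c8∈{9}] only 9 remains possible at r7c8 ⇒ r7c8=9.
Step 9. [r1c6∈{3,6}] col 6 places 6 nowhere but r1c6 ⇒ r1c6=6.
Step 10. [r2c5∈{7}] r2c5 is down to just 7, so r2c5=7.
Step 11. [r6c4∈{3,7,8,9}] r6c4 is the only open cell in col 4 admitting 7. So r6c4=7.
Step 12. [r6c9∈{5}] nothing but 5 survives at r6c9 ⇒ r6c9=5.
Step 13. [r5c3∈{1,8}] 1 has one home in col 3: r5c3, so r5c3=1.
Step 14. [r4c5∈{1,5,9}] across col 5, 1 lands solely at r4c5 ⇒ r4c5=1.
Step 15. [r2c7∈{2}] r2c7 has the single candidate 2. So r2c7=2.
Step 16. [r4c7∈{7,8}] across row 4, 8 lands solely at r4c7 ⇒ r4c7=8.
Step 17. [r7c6∈{2,5}] in row 7, 2 fits only at r7c6. So r7c6=2.
Step 18. [r4c9∈{7}] only 7 remains possible at r4c9. So r4c9=7.
Step 19. [r2c9∈{1,3}] in row 2, 1 fits only at r2c9, so r2c9=1.
Step 20. [r3c2∈{3,4}] in row 3, 3 fits only at r3c2. So r3c2=3.
Step 21. [r5c4∈{8}] r5c4 is down to just 8 ⇒ r5c4=8.
Step 22. [r1c8∈{8}] r1c8's peers cover all but 8, so r1c8=8.
Step 23. [r6c5∈{9}] r6c5's peers cover all but 9 ⇒ r6c5=9.
Step 24. [r4c2∈{9}] nothing but 9 survives at r4c2. So r4c2=9.
Step 25. [r9c6∈{1}] r9c6 is down to just 1, so r9c6=1.
Step 26. [r6c6∈{3}] nothing but 3 survives at r6c6, so r6c6=3.
Step 27. [r1c9∈{3}] r1c9 has the single candidate 3, so r1c9=3.
Step 28. [r7c5∈{5}] only 5 remains possible at r7c5. So r7c5=5.
Step 29. [r2c8∈{4}] only 4 remains possible at r2c8. So r2c8=4.
Step 30. [r8c7∈{6}] only 6 remains possible at r8c7, so r8c7=6.
Step 31. [r9c7∈{7}] only 7 remains possible at r9c7 ⇒ r9c7=7.
Step 32. [r2c4∈{3}] only 3 remains possible at r2c4 ⇒ r2c4=3.
Step 33. [r8c4∈{9}] only 9 remains possible at r8c4. So r8c4=9.
Step 34. [r1c7∈{9}] only 9 remains possible at r1c7 ⇒ r1c7=9.
Step 35. [r4c6∈{5}] only 5 remains possible at r4c6, so r4c6=5.
Step 36. [r2c3∈{6}] r2c3 has the single candidate 6, so r2c3=6.
Step 37. [r9c2∈{4}] nothing but 4 survives at r9c2, so r9c2=4.
Step 38. [r6c1∈{8}] only 8 remains possible at r6c1 ⇒ r6c1=8.
Step 39. [r1c3∈{7}] r1c3 has the single candidate 7. So r1c3=7.
Step 40. [r8c3∈{8}] nothing but 8 survives at r8c3, so r8c3=8.
Step 41. [r9c9∈{2}] only 2 remains possible at r9c9 ⇒ r9c9=2.
Step 42. [r3c1∈{4}] r3c1's peers cover all but 4, so r3c1=4.
Step 43. [r5c5∈{6}] only 6 remains possible at r5c5. So r5c5=6.

Answer: 1 2 7 5 4 6 9 8 3 / 5 8 6 3 7 9 2 4 1 / 4 3 9 1 2 8 5 7 6 / 3 9 4 2 1 5 8 6 7 / 7 5 1 8 6 4 3 2 9 / 8 6 2 7 9 3 4 1 5 / 6 7 3 4 5 2 1 9 8 / 2 1 8 9 3 7 6 5 4 / 9 4 5 6 8 1 7 3 2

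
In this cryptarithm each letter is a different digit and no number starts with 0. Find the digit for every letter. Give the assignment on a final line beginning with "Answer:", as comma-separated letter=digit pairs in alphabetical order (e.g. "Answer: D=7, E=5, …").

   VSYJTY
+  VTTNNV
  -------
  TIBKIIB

Step 1. [T] the sum has 7 digits but both addends have 6; that extra leading digit T is the final carry, namely 1. So T=1.
Step 2. [col 1: Y + V ≡ B (mod 10)] several values work for V in column 1 (Y + V ≡ B (mod 10), carry-in 0); try V=8, so V=8.
Step 3. [col 1: Y + V ≡ B (mod 10)] Y=9 is one option consistent with column 1 (Y + V ≡ B (mod 10), carry-in 0) — take it ⇒ Y=9.
Step 4. [col 1: Y + V ≡ B (mod 10)] from column 1 (Y=9, V=8, carry-in 0, digits 1,8,9 already taken and all letters distinct): B must equal 7, so B=7.
Step 5. [col 2: T + N ≡ I (mod 10)] I=6 is one option consistent with column 2 (T + N ≡ I (mod 10), carry-in 1) — take it. So I=6.
Step 6. [col 2: T + N ≡ I (mod 10)] column 2: given T=1, I=6, carry-in 1, and digits 1,6,7,8,9 already taken and all letters distinct, T+N≡I (mod 10) forces N=4, so N=4.
Step 7. [col 3: J + N ≡ I (mod 10)] in column 3 we have J+N≡I with carry-in 0; given N=4, I=6 and digits 1,4,6,7,8,9 already taken and all letters distinct, that pins J to 2 ⇒ J=2.
Step 8. [col 4: Y + T ≡ K (mod 10)] in column 4 we have Y+T≡K with carry-in 0; given Y=9, T=1 and digits 1,2,4,6,7,8,9 already taken and all letters distinct, that pins K to 0, so K=0.
Step 9. [col 5: S + T ≡ B (mod 10)] from column 5 (T=1, B=7, carry-in 1, digits 0,1,2,4,6,7,8,9 already taken and all letters distinct): S must equal 5 ⇒ S=5.

Answer: B=7, I=6, J=2, K=0, N=4, S=5, T=1, V=8, Y=9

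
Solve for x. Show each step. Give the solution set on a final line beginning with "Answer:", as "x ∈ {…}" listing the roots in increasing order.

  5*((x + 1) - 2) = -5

Step 1. [5*((x + 1) - 2) = -5] 5·(inner) — divide through by 5 ⇒ div: (x + 1) - 2 = -1.
Step 2. [(x + 1) - 2 = -1] peel the -2: add 2 from each side. So sub: x + 1 = 1.
Step 3. [x + 1 = 1] 1 comes off first (subtract 1). So sub: x = 0.

Answer: x ∈ {0}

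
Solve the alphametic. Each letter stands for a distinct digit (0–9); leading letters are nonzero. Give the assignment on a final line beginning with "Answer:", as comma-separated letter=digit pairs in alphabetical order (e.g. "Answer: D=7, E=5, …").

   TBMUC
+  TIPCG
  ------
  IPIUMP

Step 1. [col 1: C + G ≡ P (mod 10)] several values work for P in column 1 (C + G ≡ P (mod 10), carry-in 0); try P=7. So P=7.
Step 2. [I] I is the leading digit of a 6-digit sum of two 5-digit numbers; the final carry is exactly 1, so I=1.
Step 3. [col 1: C + G ≡ P (mod 10)] no forcing yet in column 1 (carry-in 0); G=4 is free and consistent — try it. So G=4.
Step 4. [col 1: C + G ≡ P (mod 10)] column 1 reads C+G+carry(0)=P with G=4, P=7; with digits 1,4,7 already taken and all letters distinct, the only value for C is 3, so C=3.
Step 5. [col 2: U + C ≡ M (mod 10)] several values work for M in column 2 (U + C ≡ M (mod 10), carry-in 0); try M=5. So M=5.
Step 6. [col 2: U + C ≡ M (mod 10)] column 2 reads U+C+carry(0)=M with C=3, M=5; with digits 1,3,4,5,7 already taken and all letters distinct, the only value for U is 2 ⇒ U=2.
Step 7. [col 4: B + I ≡ I (mod 10)] in column 4 we have B+I≡I with carry-in 1; given I=1 and digits 1,2,3,4,5,7 already taken and all letters distinct, that pins B to 9, so B=9.
Step 8. [col 5: T + T ≡ P (mod 10)] in column 5 we have T+T≡P with carry-in 1; given P=7 and digits 1,2,3,4,5,7,9 already taken and all letters distinct, that pins T to 8. So T=8.

Answer: B=9, C=3, G=4, I=1, M=5, P=7, T=8, U=2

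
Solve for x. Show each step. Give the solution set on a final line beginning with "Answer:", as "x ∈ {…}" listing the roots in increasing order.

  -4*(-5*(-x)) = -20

Step 1. [-4*(-5*(-x)) = -20] leading coefficient -4: divide by -4 ⇒ div: -5*(-x) = 5.
Step 2. [-5*(-x) = 5] -5·(inner) — divide through by -5. So div: -x = -1.
Step 3. [-x = -1] flip signs both sides, so neg: x = 1.

Answer: x ∈ {1}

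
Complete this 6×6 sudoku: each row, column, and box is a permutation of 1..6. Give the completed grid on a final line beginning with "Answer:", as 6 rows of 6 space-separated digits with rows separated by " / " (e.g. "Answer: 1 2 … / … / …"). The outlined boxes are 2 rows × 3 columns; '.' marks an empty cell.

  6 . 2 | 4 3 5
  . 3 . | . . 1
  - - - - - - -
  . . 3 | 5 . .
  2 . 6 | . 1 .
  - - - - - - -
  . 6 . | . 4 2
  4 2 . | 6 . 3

Step 1. [r6c3∈{1,5}] row 6 places 1 nowhere but r6c3 ⇒ r6c3=1.
Step 2. [r3c5∈{2,6}] in row 3, 2 fits only at r3c5 ⇒ r3c5=2.
Step 3. [r5c3∈{5}] nothing but 5 survives at r5c3, so r5c3=5.
Step 4. [r4c6∈{4}] r4c6 is down to just 4, so r4c6=4.
Step 5. [r1c2∈{1}] only 1 remains possible at r1c2. So r1c2=1.
Step 6. [r3c6∈{6}] only 6 remains possible at r3c6. So r3c6=6.
Step 7. [r5c4∈{1}] nothing but 1 survives at r5c4 ⇒ r5c4=1.
Step 8. [r2c3∈{4}] r2c3 is down to just 4. So r2c3=4.
Step 9. [r5c1∈{3}] nothing but 3 survives at r5c1, so r5c1=3.
Step 10. [r4c4∈{3}] r4c4 is down to just 3 ⇒ r4c4=3.
Step 11. [r2c4∈{2}] r2c4's peers cover all but 2. So r2c4=2.
Step 12. [r4c2∈{5}] nothing but 5 survives at r4c2 ⇒ r4c2=5.
Step 13. [r2c5∈{6}] nothing but 6 survives at r2c5 ⇒ r2c5=6.
Step 14. [r3c2∈{4}] r3c2's peers cover all but 4, so r3c2=4.
Step 15. [r3c1∈{1}] r3c1's peers cover all but 1. So r3c1=1.
Step 16. [r6c5∈{5}] r6c5's peers cover all but 5, so r6c5=5.
Step 17. [r2c1∈{5}] only 5 remains possible at r2c1 ⇒ r2c1=5.

Answer: 6 1 2 4 3 5 / 5 3 4 2 6 1 / 1 4 3 5 2 6 / 2 5 6 3 1 4 / 3 6 5 1 4 2 / 4 2 1 6 5 3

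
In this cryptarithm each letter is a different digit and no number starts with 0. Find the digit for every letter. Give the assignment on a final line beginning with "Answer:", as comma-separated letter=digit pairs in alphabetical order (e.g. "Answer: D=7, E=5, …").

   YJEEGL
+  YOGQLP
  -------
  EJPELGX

Step 1. [col 1: L + P ≡ X (mod 10)] several values work for L in column 1 (L + P ≡ X (mod 10), carry-in 0); try L=9, so L=9.
Step 2. [col 1: L + P ≡ X (mod 10)] P=5 is one option consistent with column 1 (L + P ≡ X (mod 10), carry-in 0) — take it. So P=5.
Step 3. [col 1: L + P ≡ X (mod 10)] column 1: given L=9, P=5, carry-in 0, and digits 5,9 already taken and all letters distinct, L+P≡X (mod 10) forces X=4. So X=4.
Step 4. [col 2: G + L ≡ G (mod 10)] G=0 is one option consistent with column 2 (G + L ≡ G (mod 10), carry-in 1) — take it. So G=0.
Step 5. [col 3: E + Q ≡ L (mod 10)] Q=7 is one option consistent with column 3 (E + Q ≡ L (mod 10), carry-in 1) — take it ⇒ Q=7.
Step 6. [col 3: E + Q ≡ L (mod 10)] from column 3 (Q=7, L=9, carry-in 1, digits 0,4,5,7,9 already taken and all letters distinct): E must equal 1. So E=1.
Step 7. [col 5: J + O ≡ P (mod 10)] column 5 (J + O ≡ P (mod 10), carry-in 0) doesn't pin O yet; pick O=3 and continue. So O=3.
Step 8. [col 5: J + O ≡ P (mod 10)] in column 5 we have J+O≡P with carry-in 0; given O=3, P=5 and digits 0,1,3,4,5,7,9 already taken and all letters distinct, that pins J to 2. So J=2.
Step 9. [col 6: Y + Y ≡ J (mod 10)] column 6: given J=2, carry-in 0, and digits 0,1,2,3,4,5,7,9 already taken and all letters distinct, Y+Y≡J (mod 10) forces Y=6. So Y=6.

Answer: E=1, G=0, J=2, L=9, O=3, P=5, Q=7, X=4, Y=6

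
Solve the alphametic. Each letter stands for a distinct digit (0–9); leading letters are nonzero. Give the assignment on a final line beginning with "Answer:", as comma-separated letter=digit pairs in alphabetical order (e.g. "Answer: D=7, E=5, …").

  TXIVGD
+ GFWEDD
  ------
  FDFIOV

Step 1. [col 1: D + D ≡ V (mod 10)] no forcing yet in column 1 (carry-in 0); V=8 is free and consistent — try it, so V=8.
Step 2. [col 1: D + D ≡ V (mod 10)] D=4 is one option consistent with column 1 (D + D ≡ V (mod 10), carry-in 0) — take it. So D=4.
Step 3. [col 2: G + D ≡ O (mod 10)] no forcing yet in column 2 (carry-in 0); G=2 is free and consistent — try it, so G=2.
Step 4. [col 2: G + D ≡ O (mod 10)] in column 2 we have G+D≡O with carry-in 0; given G=2, D=4 and digits 2,4,8 already taken and all letters distinct, that pins O to 6. So O=6.
Step 5. [col 3: V + E ≡ I (mod 10)] no forcing yet in column 3 (carry-in 0); E=9 is free and consistent — try it, so E=9.
Step 6. [col 3: V + E ≡ I (mod 10)] from column 3 (V=8, E=9, carry-in 0, digits 2,4,6,8,9 already taken and all letters distinct): I must equal 7. So I=7.
Step 7. [col 4: I + W ≡ F (mod 10)] no forcing yet in column 4 (carry-in 1); F=3 is free and consistent — try it, so F=3.
Step 8. [col 4: I + W ≡ F (mod 10)] from column 4 (I=7, F=3, carry-in 1, digits 2,3,4,6,7,8,9 already taken and all letters distinct): W must equal 5. So W=5.
Step 9. [col 5: X + F ≡ D (mod 10)] column 5 reads X+F+carry(1)=D with F=3, D=4; with digits 2,3,4,5,6,7,8,9 already taken and all letters distinct, the only value for X is 0, so X=0.
Step 10. [col 6: T + G ≡ F (mod 10)] column 6: given G=2, F=3, carry-in 0, and digits 0,2,3,4,5,6,7,8,9 already taken and all letters distinct, T+G≡F (mod 10) forces T=1. So T=1.

Answer: D=4, E=9, F=3, G=2, I=7, O=6, T=1, V=8, W=5, X=0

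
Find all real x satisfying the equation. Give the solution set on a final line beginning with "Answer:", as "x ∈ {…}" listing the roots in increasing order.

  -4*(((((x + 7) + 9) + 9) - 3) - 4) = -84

Step 1. [-4*(((((x + 7) + 9) + 9) - 3) - 4) = -84] -4·(inner) — divide through by -4, so div: ((((x + 7) + 9) + 9) - 3) - 4 = 21.
Step 2. [((((x + 7) + 9) + 9) - 3) - 4 = 21] 4 comes off first (add 4) ⇒ sub: (((x + 7) + 9) + 9) - 3 = 25.
Step 3. [(((x + 7) + 9) + 9) - 3 = 25] the outer -3 inverts by adding 3, so sub: ((x + 7) + 9) + 9 = 28.
Step 4. [((x + 7) + 9) + 9 = 28] subtract 9: x sits inside (… + 9). So sub: (x + 7) + 9 = 19.
Step 5. [(x + 7) + 9 = 19] peel the +9: subtract 9 from each side. So sub: x + 7 = 10.
Step 6. [x + 7 = 10] subtract 7: x sits inside (… + 7), so sub: x = 3.

Answer: x ∈ {3}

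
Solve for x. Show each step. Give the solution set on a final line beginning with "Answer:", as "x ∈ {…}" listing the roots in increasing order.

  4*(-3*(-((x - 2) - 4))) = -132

Step 1. [4*(-3*(-((x - 2) - 4))) = -132] 4·(inner) — divide through by 4 ⇒ div: -3*(-((x - 2) - 4)) = -33.
Step 2. [-3*(-((x - 2) - 4)) = -33] -3 out front; divide by -3 ⇒ div: -((x - 2) - 4) = 11.
Step 3. [-((x - 2) - 4) = 11] LHS negated; negate both sides ⇒ neg: (x - 2) - 4 = -11.
Step 4. [(x - 2) - 4 = -11] peel the -4: add 4 from each side. So sub: x - 2 = -7.
Step 5. [x - 2 = -7] -2 is outermost — add 2 both sides. So sub: x = -5.

Answer: x ∈ {-5}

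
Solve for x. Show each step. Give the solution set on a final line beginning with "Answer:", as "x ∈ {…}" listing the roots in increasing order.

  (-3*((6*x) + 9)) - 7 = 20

Step 1. [(-3*((6*x) + 9)) - 7 = 20] -7 is outermost — add 7 both sides ⇒ sub: -3*((6*x) + 9) = 27.
Step 2. [-3*((6*x) + 9) = 27] LHS = -3·(…); ÷-3 both sides. So div: (6*x) + 9 = -9.
Step 3. [(6*x) + 9 = -9] +9 is outermost — subtract 9 both sides, so sub: 6*x = -18.
Step 4. [6*x = -18] LHS = 6·(…); ÷6 both sides, so div: x = -3.

Answer: x ∈ {-3}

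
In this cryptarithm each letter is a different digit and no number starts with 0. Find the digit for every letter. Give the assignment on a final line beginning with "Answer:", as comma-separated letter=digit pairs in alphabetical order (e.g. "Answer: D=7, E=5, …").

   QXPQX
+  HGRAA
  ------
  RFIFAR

Step 1. [col 1: X + A ≡ R (mod 10)] no forcing yet in column 1 (carry-in 0); R=1 is free and consistent — try it, so R=1.
Step 2. [col 1: X + A ≡ R (mod 10)] no forcing yet in column 1 (carry-in 0); A=8 is free and consistent — try it, so A=8.
Step 3. [col 1: X + A ≡ R (mod 10)] in column 1 we have X+A≡R with carry-in 0; given A=8, R=1 and digits 1,8 already taken and all letters distinct, that pins X to 3. So X=3.
Step 4. [col 2: Q + A ≡ A (mod 10)] column 2: given A=8, carry-in 1, and digits 1,3,8 already taken and all letters distinct, Q+A≡A (mod 10) forces Q=9, so Q=9.
Step 5. [col 3: P + R ≡ F (mod 10)] several values work for F in column 3 (P + R ≡ F (mod 10), carry-in 1); try F=6, so F=6.
Step 6. [col 3: P + R ≡ F (mod 10)] column 3 reads P+R+carry(1)=F with R=1, F=6; with digits 1,3,6,8,9 already taken and all letters distinct, the only value for P is 4 ⇒ P=4.
Step 7. [col 4: X + G ≡ I (mod 10)] no forcing yet in column 4 (carry-in 0); G=2 is free and consistent — try it. So G=2.
Step 8. [col 4: X + G ≡ I (mod 10)] from column 4 (X=3, G=2, carry-in 0, digits 1,2,3,4,6,8,9 already taken and all letters distinct): I must equal 5, so I=5.
Step 9. [col 5: Q + H ≡ F (mod 10)] column 5 reads Q+H+carry(0)=F with Q=9, F=6; with digits 1,2,3,4,5,6,8,9 already taken and all letters distinct, the only value for H is 7 ⇒ H=7.

Answer: A=8, F=6, G=2, H=7, I=5, P=4, Q=9, R=1, X=3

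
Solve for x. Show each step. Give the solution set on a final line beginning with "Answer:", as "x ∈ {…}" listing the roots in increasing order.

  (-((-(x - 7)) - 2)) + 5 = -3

Step 1. [(-((-(x - 7)) - 2)) + 5 = -3] peel the +5: subtract 5 from each side ⇒ sub: -((-(x - 7)) - 2) = -8.
Step 2. [-((-(x - 7)) - 2) = -8] leading − — multiply by −1, so neg: (-(x - 7)) - 2 = 8.
Step 3. [(-(x - 7)) - 2 = 8] add 2: x sits inside (… - 2). So sub: -(x - 7) = 10.
Step 4. [-(x - 7) = 10] leading − — multiply by −1. So neg: x - 7 = -10.
Step 5. [x - 7 = -10] peel the -7: add 7 from each side. So sub: x = -3.

Answer: x ∈ {-3}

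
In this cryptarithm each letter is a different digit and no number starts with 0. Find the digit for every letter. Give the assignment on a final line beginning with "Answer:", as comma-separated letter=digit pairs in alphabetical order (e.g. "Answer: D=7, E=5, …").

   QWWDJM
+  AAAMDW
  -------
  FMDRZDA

Step 1. [col 1: M + W ≡ A (mod 10)] W=6 is one option consistent with column 1 (M + W ≡ A (mod 10), carry-in 0) — take it ⇒ W=6.
Step 2. [col 1: M + W ≡ A (mod 10)] no forcing yet in column 1 (carry-in 0); A=8 is free and consistent — try it, so A=8.
Step 3. [F] F is the leading digit of a 7-digit sum of two 6-digit numbers; the final carry is exactly 1. So F=1.
Step 4. [col 1: M + W ≡ A (mod 10)] column 1 reads M+W+carry(0)=A with W=6, A=8; with digits 1,6,8 already taken and all letters distinct, the only value for M is 2. So M=2.
Step 5. [col 2: J + D ≡ D (mod 10)] column 2 reads J+D+carry(0)=D with nothing yet; with digits 1,2,6,8 already taken and all letters distinct, the only value for J is 0. So J=0.
Step 6. [col 2: J + D ≡ D (mod 10)] D=5 is one option consistent with column 2 (J + D ≡ D (mod 10), carry-in 0) — take it ⇒ D=5.
Step 7. [col 3: D + M ≡ Z (mod 10)] from column 3 (D=5, M=2, carry-in 0, digits 0,1,2,5,6,8 already taken and all letters distinct): Z must equal 7 ⇒ Z=7.
Step 8. [col 4: W + A ≡ R (mod 10)] in column 4 we have W+A≡R with carry-in 0; given W=6, A=8 and digits 0,1,2,5,6,7,8 already taken and all letters distinct, that pins R to 4. So R=4.
Step 9. [col 6: Q + A ≡ M (mod 10)] column 6 reads Q+A+carry(1)=M with A=8, M=2; with digits 0,1,2,4,5,6,7,8 already taken and all letters distinct, the only value for Q is 3. So Q=3.

Answer: A=8, D=5, F=1, J=0, M=2, Q=3, R=4, W=6, Z=7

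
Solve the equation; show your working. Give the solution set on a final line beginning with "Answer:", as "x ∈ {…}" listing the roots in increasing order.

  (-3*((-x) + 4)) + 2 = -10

Step 1. [(-3*((-x) + 4)) + 2 = -10] subtract 2: x sits inside (… + 2) ⇒ sub: -3*((-x) + 4) = -12.
Step 2. [-3*((-x) + 4) = -12] -3·(inner) — divide through by -3 ⇒ div: (-x) + 4 = 4.
Step 3. [(-x) + 4 = 4] the outer +4 inverts by subtracting 4. So sub: -x = 0.
Step 4. [-x = 0] leading − — multiply by −1 ⇒ neg: x = 0.

Answer: x ∈ {0}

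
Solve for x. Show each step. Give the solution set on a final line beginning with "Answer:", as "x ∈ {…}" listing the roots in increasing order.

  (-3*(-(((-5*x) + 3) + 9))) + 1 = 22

Step 1. [(-3*(-(((-5*x) + 3) + 9))) + 1 = 22] +1 is outermost — subtract 1 both sides. So sub: -3*(-(((-5*x) + 3) + 9)) = 21.
Step 2. [-3*(-(((-5*x) + 3) + 9)) = 21] LHS = -3·(…); ÷-3 both sides. So div: -(((-5*x) + 3) + 9) = -7.
Step 3. [-(((-5*x) + 3) + 9) = -7] flip signs both sides ⇒ neg: ((-5*x) + 3) + 9 = 7.
Step 4. [((-5*x) + 3) + 9 = 7] peel the +9: subtract 9 from each side. So sub: (-5*x) + 3 = -2.
Step 5. [(-5*x) + 3 = -2] 3 comes off first (subtract 3) ⇒ sub: -5*x = -5.
Step 6. [-5*x = -5] -5·(inner) — divide through by -5. So div: x = 1.

Answer: x ∈ {1}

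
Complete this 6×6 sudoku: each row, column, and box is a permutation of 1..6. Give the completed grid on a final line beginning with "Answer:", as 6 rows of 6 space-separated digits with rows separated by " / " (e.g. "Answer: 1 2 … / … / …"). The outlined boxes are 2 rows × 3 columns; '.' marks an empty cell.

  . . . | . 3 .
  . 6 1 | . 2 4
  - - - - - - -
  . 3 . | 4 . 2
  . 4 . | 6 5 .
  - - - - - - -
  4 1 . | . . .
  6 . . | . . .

Step 1. [r2c4∈{5}] r2c4 is down to just 5. So r2c4=5.
Step 2. [r4c3∈{2}] r4c3 has the single candidate 2. So r4c3=2.
Step 3. [r3c5∈{1}] only 1 remains possible at r3c5 ⇒ r3c5=1.
Step 4. [r6c2∈{2,5}] box 5 places 2 nowhere but r6c2. So r6c2=2.
Step 5. [r1c2∈{5}] nothing but 5 survives at r1c2. So r1c2=5.
Step 6. [r1c4∈{1}] nothing but 1 survives at r1c4, so r1c4=1.
Step 7. [r6c4∈{3}] r6c4's peers cover all but 3 ⇒ r6c4=3.
Step 8. [r6c3∈{5}] r6c3's peers cover all but 5 ⇒ r6c3=5.
Step 9. [r5c6∈{5,6}] row 5 places 5 nowhere but r5c6 ⇒ r5c6=5.
Step 10. [r6c5∈{4}] r6c5 has the single candidate 4. So r6c5=4.
Step 11. [r5c5∈{6}] nothing but 6 survives at r5c5 ⇒ r5c5=6.
Step 12. [r3c1∈{5}] only 5 remains possible at r3c1 ⇒ r3c1=5.
Step 13. [r1c6∈{6}] r1c6 has the single candidate 6 ⇒ r1c6=6.
Step 14. [r2c1∈{3}] r2c1 is down to just 3 ⇒ r2c1=3.
Step 15. [r6c6∈{1}] r6c6's peers cover all but 1. So r6c6=1.
Step 16. [r5c4∈{2}] r5c4 has the single candidate 2, so r5c4=2.
Step 17. [r4c6∈{3}] r4c6's peers cover all but 3. So r4c6=3.
Step 18. [r5c3∈{3}] only 3 remains possible at r5c3 ⇒ r5c3=3.
Step 19. [r3c3∈{6}] nothing but 6 survives at r3c3 ⇒ r3c3=6.
Step 20. [r1c1∈{2}] r1c1 has the single candidate 2. So r1c1=2.
Step 21. [r4c1∈{1}] r4c1's peers cover all but 1 ⇒ r4c1=1.
Step 22. [r1c3∈{4}] r1c3 has the single candidate 4, so r1c3=4.

Answer: 2 5 4 1 3 6 / 3 6 1 5 2 4 / 5 3 6 4 1 2 / 1 4 2 6 5 3 / 4 1 3 2 6 5 / 6 2 5 3 4 1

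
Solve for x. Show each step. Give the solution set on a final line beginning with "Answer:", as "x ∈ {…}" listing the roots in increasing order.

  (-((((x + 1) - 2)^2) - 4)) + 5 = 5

Step 1. [(-((((x + 1) - 2)^2) - 4)) + 5 = 5] +5 is outermost — subtract 5 both sides ⇒ sub: -((((x + 1) - 2)^2) - 4) = 0.
Step 2. [-((((x + 1) - 2)^2) - 4) = 0] LHS negated; negate both sides, so neg: (((x + 1) - 2)^2) - 4 = 0.
Step 3. [(((x + 1) - 2)^2) - 4 = 0] peel the -4: add 4 from each side. So sub: ((x + 1) - 2)^2 = 4.
Step 4. [((x + 1) - 2)^2 = 4] √ both sides: 4 ≥ 0 gives two branches ⇒ sqrt: (x + 1) - 2 = 2 or -2.
Step 5. [(x + 1) - 2 = 2 or -2] 2 comes off first (add 2), so sub: x + 1 = 4 or 0.
Step 6. [x + 1 = 4 or 0] subtract 1: x sits inside (… + 1), so sub: x = 3 or -1.

Answer: x ∈ {-1, 3}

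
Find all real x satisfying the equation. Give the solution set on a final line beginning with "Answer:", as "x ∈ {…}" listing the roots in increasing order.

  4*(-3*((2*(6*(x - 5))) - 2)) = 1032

Step 1. [4*(-3*((2*(6*(x - 5))) - 2)) = 1032] LHS = 4·(…); ÷4 both sides. So div: -3*((2*(6*(x - 5))) - 2) = 258.
Step 2. [-3*((2*(6*(x - 5))) - 2) = 258] divide by the outer -3. So div: (2*(6*(x - 5))) - 2 = -86.
Step 3. [(2*(6*(x - 5))) - 2 = -86] 2 | LHS and 2 | -86: pull 2 out. So factor: (6*(x - 5)) - 1 = -43.
Step 4. [(6*(x - 5)) - 1 = -43] -1 is outermost — add 1 both sides ⇒ sub: 6*(x - 5) = -42.
Step 5. [6*(x - 5) = -42] 6 out front; divide by 6, so div: x - 5 = -7.
Step 6. [x - 5 = -7] -5 is outermost — add 5 both sides ⇒ sub: x = -2.

Answer: x ∈ {-2}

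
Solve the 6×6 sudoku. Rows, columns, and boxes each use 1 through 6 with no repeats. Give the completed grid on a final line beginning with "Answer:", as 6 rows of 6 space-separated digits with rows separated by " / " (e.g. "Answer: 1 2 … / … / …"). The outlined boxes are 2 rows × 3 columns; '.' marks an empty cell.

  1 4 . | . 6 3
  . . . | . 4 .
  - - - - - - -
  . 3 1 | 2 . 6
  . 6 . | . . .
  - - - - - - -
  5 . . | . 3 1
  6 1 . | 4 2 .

Step 1. [r4c3∈{2,4,5}] across box 3, 5 lands solely at r4c3. So r4c3=5.
Step 2. [r2c6∈{2,5}] in col 6, 2 fits only at r2c6 ⇒ r2c6=2.
Step 3. [r2c4∈{1,5}] 1 has one home in row 2: r2c4 ⇒ r2c4=1.
Step 4. [r5c2∈{2}] nothing but 2 survives at r5c2. So r5c2=2.
Step 5. [r4c6∈{4}] only 4 remains possible at r4c6 ⇒ r4c6=4.
Step 6. [r2c1∈{3}] r2c1's peers cover all but 3. So r2c1=3.
Step 7. [r1c4∈{5}] nothing but 5 survives at r1c4, so r1c4=5.
Step 8. [r3c1∈{4}] only 4 remains possible at r3c1. So r3c1=4.
Step 9. [r3c5∈{5}] r3c5 has the single candidate 5 ⇒ r3c5=5.
Step 10. [r5c4∈{6}] r5c4's peers cover all but 6, so r5c4=6.
Step 11. [r6c6∈{5}] only 5 remains possible at r6c6, so r6c6=5.
Step 12. [r2c2∈{5}] r2c2 is down to just 5 ⇒ r2c2=5.
Step 13. [r2c3∈{6}] only 6 remains possible at r2c3, so r2c3=6.
Step 14. [r4c1∈{2}] r4c1 has the single candidate 2, so r4c1=2.
Step 15. [r6c3∈{3}] r6c3 is down to just 3, so r6c3=3.
Step 16. [r1c3∈{2}] r1c3 has the single candidate 2, so r1c3=2.
Step 17. [r5c3∈{4}] only 4 remains possible at r5c3. So r5c3=4.
Step 18. [r4c4∈{3}] r4c4 is down to just 3, so r4c4=3.
Step 19. [r4c5∈{1}] r4c5's peers cover all but 1, so r4c5=1.

Answer: 1 4 2 5 6 3 / 3 5 6 1 4 2 / 4 3 1 2 5 6 / 2 6 5 3 1 4 / 5 2 4 6 3 1 / 6 1 3 4 2 5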